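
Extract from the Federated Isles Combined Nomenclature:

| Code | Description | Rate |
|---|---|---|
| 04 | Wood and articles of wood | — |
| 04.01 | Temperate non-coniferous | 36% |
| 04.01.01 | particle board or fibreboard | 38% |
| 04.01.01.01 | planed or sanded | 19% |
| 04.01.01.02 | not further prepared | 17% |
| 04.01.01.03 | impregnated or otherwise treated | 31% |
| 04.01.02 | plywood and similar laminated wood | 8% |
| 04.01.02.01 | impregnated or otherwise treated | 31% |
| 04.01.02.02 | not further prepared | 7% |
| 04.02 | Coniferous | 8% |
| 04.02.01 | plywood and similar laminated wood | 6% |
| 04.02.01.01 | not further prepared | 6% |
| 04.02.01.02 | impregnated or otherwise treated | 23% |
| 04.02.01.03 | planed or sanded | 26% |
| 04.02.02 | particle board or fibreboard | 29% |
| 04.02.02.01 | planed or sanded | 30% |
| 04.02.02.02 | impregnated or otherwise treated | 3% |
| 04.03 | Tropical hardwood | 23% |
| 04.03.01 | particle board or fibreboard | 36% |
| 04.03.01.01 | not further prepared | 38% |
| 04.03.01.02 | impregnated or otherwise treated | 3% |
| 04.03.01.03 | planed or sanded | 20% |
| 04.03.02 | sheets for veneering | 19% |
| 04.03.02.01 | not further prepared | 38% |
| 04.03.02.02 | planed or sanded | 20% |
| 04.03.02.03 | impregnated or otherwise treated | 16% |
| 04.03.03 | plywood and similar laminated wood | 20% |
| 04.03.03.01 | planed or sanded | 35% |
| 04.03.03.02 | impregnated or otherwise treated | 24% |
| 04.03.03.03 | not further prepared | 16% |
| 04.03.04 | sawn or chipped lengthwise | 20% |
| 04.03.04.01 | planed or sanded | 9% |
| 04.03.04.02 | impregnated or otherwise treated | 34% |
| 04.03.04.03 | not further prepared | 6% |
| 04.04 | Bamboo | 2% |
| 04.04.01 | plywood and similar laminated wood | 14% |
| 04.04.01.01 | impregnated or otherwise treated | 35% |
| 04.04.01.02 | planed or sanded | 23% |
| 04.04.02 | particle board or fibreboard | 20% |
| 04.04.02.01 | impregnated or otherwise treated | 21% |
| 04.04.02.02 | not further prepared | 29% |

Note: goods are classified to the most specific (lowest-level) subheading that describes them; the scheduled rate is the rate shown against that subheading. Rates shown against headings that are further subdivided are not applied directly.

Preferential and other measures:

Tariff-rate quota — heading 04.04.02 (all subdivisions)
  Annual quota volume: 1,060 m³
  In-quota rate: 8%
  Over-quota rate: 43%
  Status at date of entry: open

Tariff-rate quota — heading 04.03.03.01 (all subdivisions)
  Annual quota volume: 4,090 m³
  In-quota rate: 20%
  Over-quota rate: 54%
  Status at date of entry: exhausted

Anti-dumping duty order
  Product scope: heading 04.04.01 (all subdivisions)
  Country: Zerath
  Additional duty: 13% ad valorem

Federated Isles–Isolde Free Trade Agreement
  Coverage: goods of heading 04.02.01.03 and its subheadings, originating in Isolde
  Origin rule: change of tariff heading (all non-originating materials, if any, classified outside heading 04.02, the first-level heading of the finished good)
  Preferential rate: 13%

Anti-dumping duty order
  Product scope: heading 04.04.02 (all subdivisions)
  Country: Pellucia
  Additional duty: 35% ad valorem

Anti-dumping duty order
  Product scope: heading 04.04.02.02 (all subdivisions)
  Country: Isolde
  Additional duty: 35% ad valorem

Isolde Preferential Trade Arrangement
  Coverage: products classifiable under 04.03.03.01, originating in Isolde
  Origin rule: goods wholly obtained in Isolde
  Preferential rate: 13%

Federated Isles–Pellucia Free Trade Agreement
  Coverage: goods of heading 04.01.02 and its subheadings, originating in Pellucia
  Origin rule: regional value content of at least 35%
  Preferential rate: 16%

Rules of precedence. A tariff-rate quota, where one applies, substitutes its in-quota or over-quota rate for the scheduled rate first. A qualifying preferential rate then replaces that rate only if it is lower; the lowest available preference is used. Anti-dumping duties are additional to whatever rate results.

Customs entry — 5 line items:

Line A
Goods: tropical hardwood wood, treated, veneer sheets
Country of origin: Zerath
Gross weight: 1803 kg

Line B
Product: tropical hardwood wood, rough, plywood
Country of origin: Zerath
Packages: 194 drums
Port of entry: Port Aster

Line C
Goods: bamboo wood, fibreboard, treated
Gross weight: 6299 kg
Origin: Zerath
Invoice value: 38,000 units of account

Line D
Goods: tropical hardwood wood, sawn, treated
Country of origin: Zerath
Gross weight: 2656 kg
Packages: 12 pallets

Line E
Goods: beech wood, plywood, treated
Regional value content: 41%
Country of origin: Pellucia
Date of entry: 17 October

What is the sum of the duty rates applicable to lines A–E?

Line A: tropical hardwood → 04.03; veneer sheets → 04.03.02; treated → 04.03.02.03. Scheduled 16%. No special measure applies. → 16%.
Line B: tropical hardwood → 04.03; plywood → 04.03.03; rough → 04.03.03.03. Scheduled 16%. No special measure applies. → 16%.
Line C: bamboo → 04.04; fibreboard → 04.04.02; treated → 04.04.02.01. Scheduled 21%. quota on 04.04.02 open → in-quota 8%. → 8%.
Line D: tropical hardwood → 04.03; sawn → 04.03.04; treated → 04.03.04.02. Scheduled 34%. No special measure applies. → 34%.
Line E: beech → 04.01; plywood → 04.01.02; treated → 04.01.02.01. Scheduled 31%. Pellucia agreement on 04.01.02: RVC ≥ 35% → 16% available; preferential 16%. → 16%.
Sum: 16% + 16% + 8% + 34% + 16% = 90%.

90%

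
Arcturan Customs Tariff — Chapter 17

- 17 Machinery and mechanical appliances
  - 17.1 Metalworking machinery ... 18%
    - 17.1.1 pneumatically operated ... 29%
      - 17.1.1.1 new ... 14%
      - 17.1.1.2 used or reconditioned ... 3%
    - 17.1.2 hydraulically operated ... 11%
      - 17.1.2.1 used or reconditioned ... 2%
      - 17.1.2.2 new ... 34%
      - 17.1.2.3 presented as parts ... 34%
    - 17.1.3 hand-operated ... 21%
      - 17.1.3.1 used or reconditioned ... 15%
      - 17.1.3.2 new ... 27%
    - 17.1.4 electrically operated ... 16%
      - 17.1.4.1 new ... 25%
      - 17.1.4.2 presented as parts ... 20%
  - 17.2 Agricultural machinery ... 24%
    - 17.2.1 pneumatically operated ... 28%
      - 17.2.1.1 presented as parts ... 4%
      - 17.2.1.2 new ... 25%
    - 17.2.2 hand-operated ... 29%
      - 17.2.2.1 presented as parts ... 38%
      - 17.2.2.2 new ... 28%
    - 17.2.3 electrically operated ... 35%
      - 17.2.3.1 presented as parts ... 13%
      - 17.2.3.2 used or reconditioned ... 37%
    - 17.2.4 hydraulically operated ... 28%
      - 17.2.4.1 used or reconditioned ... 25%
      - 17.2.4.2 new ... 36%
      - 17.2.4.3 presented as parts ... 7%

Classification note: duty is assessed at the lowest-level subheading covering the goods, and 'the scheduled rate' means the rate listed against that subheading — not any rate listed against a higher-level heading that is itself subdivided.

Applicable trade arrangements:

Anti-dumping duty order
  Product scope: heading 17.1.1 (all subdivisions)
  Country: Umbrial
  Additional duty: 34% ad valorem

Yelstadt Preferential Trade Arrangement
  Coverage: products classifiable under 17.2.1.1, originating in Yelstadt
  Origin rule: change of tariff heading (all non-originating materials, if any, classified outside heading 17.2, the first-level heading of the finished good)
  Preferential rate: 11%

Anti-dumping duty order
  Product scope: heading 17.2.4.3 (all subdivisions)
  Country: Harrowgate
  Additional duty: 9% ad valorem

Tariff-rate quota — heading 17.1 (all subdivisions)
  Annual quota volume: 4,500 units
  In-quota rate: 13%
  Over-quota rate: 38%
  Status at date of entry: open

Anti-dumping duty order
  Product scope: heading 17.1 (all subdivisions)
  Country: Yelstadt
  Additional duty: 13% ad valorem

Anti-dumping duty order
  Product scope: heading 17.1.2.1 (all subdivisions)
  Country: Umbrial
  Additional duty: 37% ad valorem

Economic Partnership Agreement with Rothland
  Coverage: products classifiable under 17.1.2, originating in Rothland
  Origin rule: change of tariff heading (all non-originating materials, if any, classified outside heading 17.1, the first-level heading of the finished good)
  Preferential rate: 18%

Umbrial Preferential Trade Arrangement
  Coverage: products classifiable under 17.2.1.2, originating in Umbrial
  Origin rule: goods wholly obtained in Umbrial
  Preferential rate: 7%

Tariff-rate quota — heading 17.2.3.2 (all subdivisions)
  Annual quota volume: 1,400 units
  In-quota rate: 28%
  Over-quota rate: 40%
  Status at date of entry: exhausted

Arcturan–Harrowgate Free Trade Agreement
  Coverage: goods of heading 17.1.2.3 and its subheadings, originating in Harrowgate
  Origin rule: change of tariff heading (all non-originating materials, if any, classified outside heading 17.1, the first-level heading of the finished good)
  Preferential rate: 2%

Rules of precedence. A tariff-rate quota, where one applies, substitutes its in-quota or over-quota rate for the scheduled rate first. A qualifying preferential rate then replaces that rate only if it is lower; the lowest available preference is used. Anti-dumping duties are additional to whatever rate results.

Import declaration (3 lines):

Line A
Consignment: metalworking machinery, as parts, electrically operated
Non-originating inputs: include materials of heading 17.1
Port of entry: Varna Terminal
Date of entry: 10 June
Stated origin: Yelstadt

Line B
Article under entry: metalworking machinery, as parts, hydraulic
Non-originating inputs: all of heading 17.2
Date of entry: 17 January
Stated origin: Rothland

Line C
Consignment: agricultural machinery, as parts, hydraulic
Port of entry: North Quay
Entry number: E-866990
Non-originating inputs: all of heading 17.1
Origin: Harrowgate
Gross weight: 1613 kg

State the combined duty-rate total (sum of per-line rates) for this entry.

Line A: metalworking → 17.1; electrically operated → 17.1.4; as parts → 17.1.4.2. Scheduled 20%. quota on 17.1 open → in-quota 13%; Yelstadt agreement on 17.2.1.1: 17.1.4.2 not covered; anti-dumping (Yelstadt, 17.1): +13%; total 13% + 13% = 26%. → 26%.
Line B: metalworking → 17.1; hydraulic → 17.1.2; as parts → 17.1.2.3. Scheduled 34%. quota on 17.1 open → in-quota 13%; Rothland agreement on 17.1.2: CTH met → 18% available; preference 18% not lower than 13% → no reduction. → 13%.
Line C: agricultural → 17.2; hydraulic → 17.2.4; as parts → 17.2.4.3. Scheduled 7%. Harrowgate agreement on 17.1.2.3: 17.2.4.3 not covered; anti-dumping (Harrowgate, 17.2.4.3): +9%; total 7% + 9% = 16%. → 16%.
Sum: 26% + 13% + 16% = 55%.

55%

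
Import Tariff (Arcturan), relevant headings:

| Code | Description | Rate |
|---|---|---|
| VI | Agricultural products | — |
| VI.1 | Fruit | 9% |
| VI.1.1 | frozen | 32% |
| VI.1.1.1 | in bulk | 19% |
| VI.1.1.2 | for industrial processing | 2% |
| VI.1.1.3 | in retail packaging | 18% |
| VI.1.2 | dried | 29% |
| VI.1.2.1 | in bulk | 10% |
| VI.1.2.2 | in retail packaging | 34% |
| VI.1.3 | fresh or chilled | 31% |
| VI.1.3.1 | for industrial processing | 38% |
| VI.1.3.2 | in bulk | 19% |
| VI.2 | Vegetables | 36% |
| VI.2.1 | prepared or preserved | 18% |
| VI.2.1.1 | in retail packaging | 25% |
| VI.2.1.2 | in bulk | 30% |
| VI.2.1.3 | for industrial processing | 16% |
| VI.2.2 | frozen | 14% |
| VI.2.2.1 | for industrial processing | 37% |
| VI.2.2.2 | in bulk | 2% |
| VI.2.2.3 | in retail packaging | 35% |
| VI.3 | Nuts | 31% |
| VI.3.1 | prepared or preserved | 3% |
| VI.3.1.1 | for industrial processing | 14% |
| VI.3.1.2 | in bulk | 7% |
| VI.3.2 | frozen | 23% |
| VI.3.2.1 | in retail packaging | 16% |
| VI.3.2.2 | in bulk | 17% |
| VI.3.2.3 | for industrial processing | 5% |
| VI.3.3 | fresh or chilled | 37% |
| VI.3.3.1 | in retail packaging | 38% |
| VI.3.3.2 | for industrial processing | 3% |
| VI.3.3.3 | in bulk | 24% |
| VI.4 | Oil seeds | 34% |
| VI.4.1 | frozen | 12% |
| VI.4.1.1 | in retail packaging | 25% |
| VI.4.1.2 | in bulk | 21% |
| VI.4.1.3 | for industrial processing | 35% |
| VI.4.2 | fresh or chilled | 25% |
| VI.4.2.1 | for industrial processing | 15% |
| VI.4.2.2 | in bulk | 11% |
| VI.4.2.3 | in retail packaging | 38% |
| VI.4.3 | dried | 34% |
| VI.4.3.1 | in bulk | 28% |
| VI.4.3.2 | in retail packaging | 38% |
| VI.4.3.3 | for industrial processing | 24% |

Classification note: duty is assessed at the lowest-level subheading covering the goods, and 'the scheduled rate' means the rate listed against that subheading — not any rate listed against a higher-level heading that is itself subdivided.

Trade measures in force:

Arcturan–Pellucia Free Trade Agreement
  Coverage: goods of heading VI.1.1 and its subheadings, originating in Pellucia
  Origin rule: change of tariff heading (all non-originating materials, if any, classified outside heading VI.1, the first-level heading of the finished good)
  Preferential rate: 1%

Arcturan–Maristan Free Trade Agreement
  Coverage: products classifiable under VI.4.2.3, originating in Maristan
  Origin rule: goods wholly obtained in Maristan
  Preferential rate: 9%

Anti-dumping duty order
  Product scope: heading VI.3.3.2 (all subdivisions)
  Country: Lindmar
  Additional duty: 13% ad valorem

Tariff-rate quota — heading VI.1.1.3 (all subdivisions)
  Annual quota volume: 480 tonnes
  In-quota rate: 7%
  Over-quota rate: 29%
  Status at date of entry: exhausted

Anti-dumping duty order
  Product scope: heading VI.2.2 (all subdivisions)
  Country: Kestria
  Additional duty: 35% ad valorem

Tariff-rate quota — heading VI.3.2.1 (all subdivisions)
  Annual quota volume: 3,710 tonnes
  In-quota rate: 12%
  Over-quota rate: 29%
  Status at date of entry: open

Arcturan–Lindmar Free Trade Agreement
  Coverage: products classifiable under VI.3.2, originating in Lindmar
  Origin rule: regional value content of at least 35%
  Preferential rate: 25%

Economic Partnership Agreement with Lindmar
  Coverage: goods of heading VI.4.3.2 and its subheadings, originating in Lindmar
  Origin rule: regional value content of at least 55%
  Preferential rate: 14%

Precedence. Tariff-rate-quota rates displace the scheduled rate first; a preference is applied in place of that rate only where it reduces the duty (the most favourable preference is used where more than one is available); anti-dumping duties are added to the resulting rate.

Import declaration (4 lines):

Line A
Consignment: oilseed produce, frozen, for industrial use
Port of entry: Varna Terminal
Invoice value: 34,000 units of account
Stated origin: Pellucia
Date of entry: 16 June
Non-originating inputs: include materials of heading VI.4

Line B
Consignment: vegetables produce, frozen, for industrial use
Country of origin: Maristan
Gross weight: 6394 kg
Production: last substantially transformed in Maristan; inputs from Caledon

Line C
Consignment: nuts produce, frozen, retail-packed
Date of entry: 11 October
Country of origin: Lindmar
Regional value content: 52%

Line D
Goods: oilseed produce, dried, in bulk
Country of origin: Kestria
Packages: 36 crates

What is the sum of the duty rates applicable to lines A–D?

112%

Line A: oilseed → VI.4; frozen → VI.4.1; for industrial use → VI.4.1.3. Scheduled 35%. Pellucia agreement on VI.1.1: VI.4.1.3 not covered. → 35%.
Line B: vegetables → VI.2; frozen → VI.2.2; for industrial use → VI.2.2.1. Scheduled 37%. Maristan agreement on VI.4.2.3: VI.2.2.1 not covered. → 37%.
Line C: nuts → VI.3; frozen → VI.3.2; retail-packed → VI.3.2.1. Scheduled 16%. quota on VI.3.2.1 open → in-quota 12%; Lindmar agreement on VI.3.2: RVC ≥ 35% → 25% available; Lindmar agreement on VI.4.3.2: VI.3.2.1 not covered; preference 25% not lower than 12% → no reduction. → 12%.
Line D: oilseed → VI.4; dried → VI.4.3; in bulk → VI.4.3.1. Scheduled 28%. No special measure applies. → 28%.
Sum: 35% + 37% + 12% + 28% = 112%.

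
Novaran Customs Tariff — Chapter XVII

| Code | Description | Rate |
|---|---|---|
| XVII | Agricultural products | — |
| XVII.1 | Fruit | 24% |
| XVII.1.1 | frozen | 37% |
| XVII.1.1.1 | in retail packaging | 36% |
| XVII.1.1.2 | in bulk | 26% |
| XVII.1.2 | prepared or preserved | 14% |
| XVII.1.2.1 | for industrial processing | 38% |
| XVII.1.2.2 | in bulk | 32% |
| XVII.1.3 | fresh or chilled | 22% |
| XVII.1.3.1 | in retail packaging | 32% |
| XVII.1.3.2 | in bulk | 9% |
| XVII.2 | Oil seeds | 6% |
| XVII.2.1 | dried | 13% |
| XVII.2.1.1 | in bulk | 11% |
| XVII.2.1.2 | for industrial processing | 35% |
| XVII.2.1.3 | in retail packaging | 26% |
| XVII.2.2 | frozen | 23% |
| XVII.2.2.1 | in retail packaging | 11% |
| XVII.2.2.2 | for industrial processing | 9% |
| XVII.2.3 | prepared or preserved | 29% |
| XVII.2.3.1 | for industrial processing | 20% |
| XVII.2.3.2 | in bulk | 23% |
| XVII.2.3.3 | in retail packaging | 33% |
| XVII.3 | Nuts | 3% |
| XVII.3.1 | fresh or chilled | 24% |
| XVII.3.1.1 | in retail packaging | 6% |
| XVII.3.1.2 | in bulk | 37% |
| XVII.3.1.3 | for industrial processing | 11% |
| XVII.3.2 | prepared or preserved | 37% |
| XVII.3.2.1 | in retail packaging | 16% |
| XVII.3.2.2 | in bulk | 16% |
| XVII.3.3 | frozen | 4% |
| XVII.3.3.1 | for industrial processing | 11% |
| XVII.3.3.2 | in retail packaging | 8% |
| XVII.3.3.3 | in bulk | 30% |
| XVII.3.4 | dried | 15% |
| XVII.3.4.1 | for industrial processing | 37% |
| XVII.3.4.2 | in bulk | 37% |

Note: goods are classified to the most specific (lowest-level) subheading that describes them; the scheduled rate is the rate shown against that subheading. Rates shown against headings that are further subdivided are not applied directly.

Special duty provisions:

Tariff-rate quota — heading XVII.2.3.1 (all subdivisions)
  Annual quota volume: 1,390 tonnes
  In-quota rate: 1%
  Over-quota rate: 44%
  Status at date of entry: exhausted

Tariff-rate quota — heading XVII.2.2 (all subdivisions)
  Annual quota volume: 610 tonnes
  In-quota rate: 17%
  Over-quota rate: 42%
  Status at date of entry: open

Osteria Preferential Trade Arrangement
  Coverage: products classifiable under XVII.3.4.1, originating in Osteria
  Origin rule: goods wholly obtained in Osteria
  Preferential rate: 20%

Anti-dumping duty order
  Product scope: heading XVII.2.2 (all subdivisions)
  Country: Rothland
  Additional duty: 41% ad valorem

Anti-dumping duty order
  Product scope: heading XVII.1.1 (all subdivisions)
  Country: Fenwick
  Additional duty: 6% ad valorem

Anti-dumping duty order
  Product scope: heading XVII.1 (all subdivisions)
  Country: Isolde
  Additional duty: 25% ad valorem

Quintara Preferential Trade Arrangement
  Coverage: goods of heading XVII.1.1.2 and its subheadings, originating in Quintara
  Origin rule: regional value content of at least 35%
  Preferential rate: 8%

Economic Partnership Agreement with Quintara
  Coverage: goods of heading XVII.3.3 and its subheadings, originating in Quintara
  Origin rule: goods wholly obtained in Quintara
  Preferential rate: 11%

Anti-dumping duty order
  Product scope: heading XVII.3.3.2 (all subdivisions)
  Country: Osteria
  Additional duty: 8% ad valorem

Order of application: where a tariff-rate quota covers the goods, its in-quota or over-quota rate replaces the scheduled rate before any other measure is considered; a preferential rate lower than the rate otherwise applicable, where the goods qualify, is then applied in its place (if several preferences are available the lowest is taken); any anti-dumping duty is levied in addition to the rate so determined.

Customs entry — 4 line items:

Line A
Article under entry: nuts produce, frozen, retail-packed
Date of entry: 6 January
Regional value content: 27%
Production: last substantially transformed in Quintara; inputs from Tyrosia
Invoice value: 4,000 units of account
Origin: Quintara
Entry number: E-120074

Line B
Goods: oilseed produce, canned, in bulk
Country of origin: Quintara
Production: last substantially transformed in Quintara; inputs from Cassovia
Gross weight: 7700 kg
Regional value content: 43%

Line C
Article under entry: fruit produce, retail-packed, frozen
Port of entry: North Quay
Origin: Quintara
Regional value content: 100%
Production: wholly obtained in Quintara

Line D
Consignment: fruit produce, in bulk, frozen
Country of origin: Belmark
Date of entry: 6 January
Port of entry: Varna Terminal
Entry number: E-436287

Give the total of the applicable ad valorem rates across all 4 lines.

93%

Line A: nuts → XVII.3; frozen → XVII.3.3; retail-packed → XVII.3.3.2. Scheduled 8%. Quintara agreement on XVII.1.1.2: XVII.3.3.2 not covered; Quintara agreement on XVII.3.3: not wholly obtained. → 8%.
Line B: oilseed → XVII.2; canned → XVII.2.3; in bulk → XVII.2.3.2. Scheduled 23%. Quintara agreement on XVII.1.1.2: XVII.2.3.2 not covered; Quintara agreement on XVII.3.3: XVII.2.3.2 not covered. → 23%.
Line C: fruit → XVII.1; frozen → XVII.1.1; retail-packed → XVII.1.1.1. Scheduled 36%. Quintara agreement on XVII.1.1.2: XVII.1.1.1 not covered; Quintara agreement on XVII.3.3: XVII.1.1.1 not covered. → 36%.
Line D: fruit → XVII.1; frozen → XVII.1.1; in bulk → XVII.1.1.2. Scheduled 26%. No special measure applies. → 26%.
Sum: 8% + 23% + 36% + 26% = 93%.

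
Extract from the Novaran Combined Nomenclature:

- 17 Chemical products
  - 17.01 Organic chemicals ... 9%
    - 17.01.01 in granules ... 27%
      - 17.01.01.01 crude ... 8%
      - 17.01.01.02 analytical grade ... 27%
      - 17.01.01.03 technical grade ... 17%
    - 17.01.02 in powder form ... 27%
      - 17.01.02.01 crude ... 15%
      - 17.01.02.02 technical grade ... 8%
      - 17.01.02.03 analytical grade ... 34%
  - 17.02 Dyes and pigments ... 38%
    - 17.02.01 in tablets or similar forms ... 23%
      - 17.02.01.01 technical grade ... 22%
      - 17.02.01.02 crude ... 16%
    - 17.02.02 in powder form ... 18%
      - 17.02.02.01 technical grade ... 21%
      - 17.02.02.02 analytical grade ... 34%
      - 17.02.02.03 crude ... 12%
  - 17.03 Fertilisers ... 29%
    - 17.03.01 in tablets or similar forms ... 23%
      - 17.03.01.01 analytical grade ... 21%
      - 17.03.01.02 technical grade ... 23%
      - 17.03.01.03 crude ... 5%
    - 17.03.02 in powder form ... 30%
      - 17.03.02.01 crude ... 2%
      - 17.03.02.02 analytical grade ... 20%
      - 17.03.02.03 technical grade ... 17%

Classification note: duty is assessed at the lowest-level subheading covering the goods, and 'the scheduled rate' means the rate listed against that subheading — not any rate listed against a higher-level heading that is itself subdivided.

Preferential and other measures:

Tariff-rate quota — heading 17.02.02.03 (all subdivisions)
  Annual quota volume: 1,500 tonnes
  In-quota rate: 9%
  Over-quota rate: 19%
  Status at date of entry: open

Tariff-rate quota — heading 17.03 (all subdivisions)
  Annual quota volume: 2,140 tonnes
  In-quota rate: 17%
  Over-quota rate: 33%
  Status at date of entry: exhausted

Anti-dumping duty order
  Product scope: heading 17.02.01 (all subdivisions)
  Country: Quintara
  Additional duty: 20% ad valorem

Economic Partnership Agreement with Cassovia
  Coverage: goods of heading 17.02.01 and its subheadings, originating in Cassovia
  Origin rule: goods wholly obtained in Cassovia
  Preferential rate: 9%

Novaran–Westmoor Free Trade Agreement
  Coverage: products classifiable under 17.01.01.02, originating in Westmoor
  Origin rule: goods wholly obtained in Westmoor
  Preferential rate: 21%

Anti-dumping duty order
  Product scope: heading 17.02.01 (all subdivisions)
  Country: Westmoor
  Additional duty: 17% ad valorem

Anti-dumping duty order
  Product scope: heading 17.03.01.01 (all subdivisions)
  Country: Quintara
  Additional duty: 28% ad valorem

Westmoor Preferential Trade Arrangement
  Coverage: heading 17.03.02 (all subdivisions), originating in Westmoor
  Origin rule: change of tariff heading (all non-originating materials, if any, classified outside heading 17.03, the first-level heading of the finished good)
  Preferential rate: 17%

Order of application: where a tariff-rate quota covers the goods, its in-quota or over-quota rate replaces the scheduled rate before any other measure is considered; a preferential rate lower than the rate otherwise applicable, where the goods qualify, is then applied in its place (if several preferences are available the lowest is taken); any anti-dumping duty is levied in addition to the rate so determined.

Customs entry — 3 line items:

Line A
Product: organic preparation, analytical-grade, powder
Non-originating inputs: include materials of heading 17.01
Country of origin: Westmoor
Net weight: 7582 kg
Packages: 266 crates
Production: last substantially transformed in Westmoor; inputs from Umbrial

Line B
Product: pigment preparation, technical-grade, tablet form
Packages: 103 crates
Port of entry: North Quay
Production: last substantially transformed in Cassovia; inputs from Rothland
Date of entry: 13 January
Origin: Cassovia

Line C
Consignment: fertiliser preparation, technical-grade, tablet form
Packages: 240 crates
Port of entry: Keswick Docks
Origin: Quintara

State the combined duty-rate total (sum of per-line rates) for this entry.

Line A: organic → 17.01; powder → 17.01.02; analytical-grade → 17.01.02.03. Scheduled 34%. Westmoor agreement on 17.01.01.02: 17.01.02.03 not covered; Westmoor agreement on 17.03.02: 17.01.02.03 not covered. → 34%.
Line B: pigment → 17.02; tablet form → 17.02.01; technical-grade → 17.02.01.01. Scheduled 22%. Cassovia agreement on 17.02.01: not wholly obtained. → 22%.
Line C: fertiliser → 17.03; tablet form → 17.03.01; technical-grade → 17.03.01.02. Scheduled 23%. quota on 17.03 exhausted → over-quota 33%. → 33%.
Sum: 34% + 22% + 33% = 89%.

89%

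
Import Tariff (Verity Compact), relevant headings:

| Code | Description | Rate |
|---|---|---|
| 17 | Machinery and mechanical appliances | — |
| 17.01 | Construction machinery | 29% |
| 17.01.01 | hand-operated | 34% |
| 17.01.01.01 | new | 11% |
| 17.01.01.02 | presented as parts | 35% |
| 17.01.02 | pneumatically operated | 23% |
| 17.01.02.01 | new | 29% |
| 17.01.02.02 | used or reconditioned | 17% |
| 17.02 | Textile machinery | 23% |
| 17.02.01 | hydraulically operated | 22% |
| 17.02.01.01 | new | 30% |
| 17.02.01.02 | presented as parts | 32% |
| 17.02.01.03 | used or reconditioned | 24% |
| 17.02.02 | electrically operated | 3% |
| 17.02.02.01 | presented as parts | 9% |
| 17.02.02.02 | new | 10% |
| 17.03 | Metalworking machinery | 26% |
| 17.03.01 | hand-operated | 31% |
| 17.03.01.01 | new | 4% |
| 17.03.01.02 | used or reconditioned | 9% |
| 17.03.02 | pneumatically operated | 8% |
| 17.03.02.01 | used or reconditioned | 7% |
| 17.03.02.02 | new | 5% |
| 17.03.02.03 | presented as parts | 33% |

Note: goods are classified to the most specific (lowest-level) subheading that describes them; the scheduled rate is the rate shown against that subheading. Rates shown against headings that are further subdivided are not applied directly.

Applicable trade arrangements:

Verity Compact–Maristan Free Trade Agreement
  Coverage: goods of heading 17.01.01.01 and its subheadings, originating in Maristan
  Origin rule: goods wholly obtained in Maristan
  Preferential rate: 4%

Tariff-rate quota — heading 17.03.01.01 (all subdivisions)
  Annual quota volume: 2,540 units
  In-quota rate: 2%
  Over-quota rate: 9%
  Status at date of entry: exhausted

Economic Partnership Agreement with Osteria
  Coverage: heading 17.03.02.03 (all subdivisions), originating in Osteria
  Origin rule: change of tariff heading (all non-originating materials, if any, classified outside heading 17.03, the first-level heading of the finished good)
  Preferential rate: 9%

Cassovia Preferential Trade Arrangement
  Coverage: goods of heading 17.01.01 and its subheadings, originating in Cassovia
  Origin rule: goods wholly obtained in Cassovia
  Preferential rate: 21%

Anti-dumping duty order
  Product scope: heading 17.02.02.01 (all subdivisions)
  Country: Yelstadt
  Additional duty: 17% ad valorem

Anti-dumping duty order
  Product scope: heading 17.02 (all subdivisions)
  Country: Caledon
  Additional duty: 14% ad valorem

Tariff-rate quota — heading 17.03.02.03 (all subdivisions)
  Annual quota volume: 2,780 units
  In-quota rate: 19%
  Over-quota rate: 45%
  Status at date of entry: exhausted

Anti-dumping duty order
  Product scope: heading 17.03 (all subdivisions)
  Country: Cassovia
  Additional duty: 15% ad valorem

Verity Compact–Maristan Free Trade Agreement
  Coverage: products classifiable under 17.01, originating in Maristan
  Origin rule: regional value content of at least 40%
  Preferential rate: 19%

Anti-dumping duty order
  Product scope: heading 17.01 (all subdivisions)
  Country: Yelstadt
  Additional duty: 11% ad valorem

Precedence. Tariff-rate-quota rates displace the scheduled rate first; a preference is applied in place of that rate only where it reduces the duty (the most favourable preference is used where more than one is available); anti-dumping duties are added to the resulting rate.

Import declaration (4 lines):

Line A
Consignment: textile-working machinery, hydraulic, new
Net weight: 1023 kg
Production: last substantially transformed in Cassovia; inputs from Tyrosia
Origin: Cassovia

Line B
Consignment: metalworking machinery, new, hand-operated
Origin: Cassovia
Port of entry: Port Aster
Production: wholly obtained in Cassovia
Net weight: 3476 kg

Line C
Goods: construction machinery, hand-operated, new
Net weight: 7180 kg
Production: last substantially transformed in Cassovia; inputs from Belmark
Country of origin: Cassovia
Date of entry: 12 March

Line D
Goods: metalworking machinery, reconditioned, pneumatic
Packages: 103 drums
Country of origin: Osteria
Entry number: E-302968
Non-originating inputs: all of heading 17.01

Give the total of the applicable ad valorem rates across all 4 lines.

72%

Line A: textile-working → 17.02; hydraulic → 17.02.01; new → 17.02.01.01. Scheduled 30%. Cassovia agreement on 17.01.01: 17.02.01.01 not covered. → 30%.
Line B: metalworking → 17.03; hand-operated → 17.03.01; new → 17.03.01.01. Scheduled 4%. quota on 17.03.01.01 exhausted → over-quota 9%; Cassovia agreement on 17.01.01: 17.03.01.01 not covered; anti-dumping (Cassovia, 17.03): +15%; total 9% + 15% = 24%. → 24%.
Line C: construction → 17.01; hand-operated → 17.01.01; new → 17.01.01.01. Scheduled 11%. Cassovia agreement on 17.01.01: not wholly obtained. → 11%.
Line D: metalworking → 17.03; pneumatic → 17.03.02; reconditioned → 17.03.02.01. Scheduled 7%. Osteria agreement on 17.03.02.03: 17.03.02.01 not covered. → 7%.
Sum: 30% + 24% + 11% + 7% = 72%.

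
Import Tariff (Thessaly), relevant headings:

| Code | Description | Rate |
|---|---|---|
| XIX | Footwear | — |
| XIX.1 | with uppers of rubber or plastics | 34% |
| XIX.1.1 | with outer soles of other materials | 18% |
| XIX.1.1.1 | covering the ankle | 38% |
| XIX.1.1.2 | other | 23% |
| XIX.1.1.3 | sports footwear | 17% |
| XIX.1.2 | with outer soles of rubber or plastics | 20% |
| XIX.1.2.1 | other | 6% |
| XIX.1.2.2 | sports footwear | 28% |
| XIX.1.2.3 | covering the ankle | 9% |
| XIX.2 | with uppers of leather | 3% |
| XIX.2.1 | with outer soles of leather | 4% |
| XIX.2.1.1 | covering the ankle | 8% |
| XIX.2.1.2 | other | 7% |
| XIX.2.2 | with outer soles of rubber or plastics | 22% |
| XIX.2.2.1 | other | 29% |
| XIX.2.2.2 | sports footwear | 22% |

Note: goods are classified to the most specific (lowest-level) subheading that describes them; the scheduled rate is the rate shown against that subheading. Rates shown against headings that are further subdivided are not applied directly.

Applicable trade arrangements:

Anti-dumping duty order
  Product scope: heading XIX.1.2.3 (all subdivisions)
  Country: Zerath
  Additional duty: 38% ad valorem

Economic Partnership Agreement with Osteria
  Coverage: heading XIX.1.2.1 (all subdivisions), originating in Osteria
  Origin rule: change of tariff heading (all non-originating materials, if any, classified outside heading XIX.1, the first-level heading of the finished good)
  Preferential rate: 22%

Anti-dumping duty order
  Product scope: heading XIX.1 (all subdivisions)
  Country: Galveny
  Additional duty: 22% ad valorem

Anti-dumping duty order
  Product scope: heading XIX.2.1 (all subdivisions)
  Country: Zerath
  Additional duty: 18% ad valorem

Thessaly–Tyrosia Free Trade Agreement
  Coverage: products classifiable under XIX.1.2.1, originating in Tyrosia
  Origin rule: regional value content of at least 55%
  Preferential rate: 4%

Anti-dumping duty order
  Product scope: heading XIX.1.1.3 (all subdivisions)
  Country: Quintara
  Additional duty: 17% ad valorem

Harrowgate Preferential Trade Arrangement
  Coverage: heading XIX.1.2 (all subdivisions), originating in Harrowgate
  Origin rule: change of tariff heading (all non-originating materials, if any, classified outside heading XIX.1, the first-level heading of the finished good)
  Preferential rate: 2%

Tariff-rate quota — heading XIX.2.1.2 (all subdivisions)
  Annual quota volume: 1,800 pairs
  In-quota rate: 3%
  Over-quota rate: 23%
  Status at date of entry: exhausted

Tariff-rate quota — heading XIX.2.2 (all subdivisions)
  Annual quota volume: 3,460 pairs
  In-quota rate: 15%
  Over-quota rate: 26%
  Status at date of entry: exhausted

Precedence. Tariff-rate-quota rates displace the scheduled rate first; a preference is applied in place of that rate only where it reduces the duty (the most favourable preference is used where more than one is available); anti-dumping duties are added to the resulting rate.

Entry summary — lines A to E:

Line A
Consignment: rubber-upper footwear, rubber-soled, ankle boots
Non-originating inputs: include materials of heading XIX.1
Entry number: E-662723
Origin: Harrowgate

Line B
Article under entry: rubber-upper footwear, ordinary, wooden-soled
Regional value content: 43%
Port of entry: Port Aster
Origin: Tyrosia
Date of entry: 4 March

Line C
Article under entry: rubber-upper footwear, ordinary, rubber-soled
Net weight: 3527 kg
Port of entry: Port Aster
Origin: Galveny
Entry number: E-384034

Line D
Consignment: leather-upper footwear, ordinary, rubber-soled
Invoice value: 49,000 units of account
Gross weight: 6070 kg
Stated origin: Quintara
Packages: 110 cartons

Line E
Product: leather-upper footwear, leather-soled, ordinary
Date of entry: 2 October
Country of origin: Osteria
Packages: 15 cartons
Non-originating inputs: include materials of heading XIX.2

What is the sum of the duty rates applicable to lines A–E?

109%

Line A: rubber-upper → XIX.1; rubber-soled → XIX.1.2; ankle boots → XIX.1.2.3. Scheduled 9%. Harrowgate agreement on XIX.1.2: CTH not met. → 9%.
Line B: rubber-upper → XIX.1; wooden-soled → XIX.1.1; ordinary → XIX.1.1.2. Scheduled 23%. Tyrosia agreement on XIX.1.2.1: XIX.1.1.2 not covered. → 23%.
Line C: rubber-upper → XIX.1; rubber-soled → XIX.1.2; ordinary → XIX.1.2.1. Scheduled 6%. anti-dumping (Galveny, XIX.1): +22%; total 6% + 22% = 28%. → 28%.
Line D: leather-upper → XIX.2; rubber-soled → XIX.2.2; ordinary → XIX.2.2.1. Scheduled 29%. quota on XIX.2.2 exhausted → over-quota 26%. → 26%.
Line E: leather-upper → XIX.2; leather-soled → XIX.2.1; ordinary → XIX.2.1.2. Scheduled 7%. quota on XIX.2.1.2 exhausted → over-quota 23%; Osteria agreement on XIX.1.2.1: XIX.2.1.2 not covered. → 23%.
Sum: 9% + 23% + 28% + 26% + 23% = 109%.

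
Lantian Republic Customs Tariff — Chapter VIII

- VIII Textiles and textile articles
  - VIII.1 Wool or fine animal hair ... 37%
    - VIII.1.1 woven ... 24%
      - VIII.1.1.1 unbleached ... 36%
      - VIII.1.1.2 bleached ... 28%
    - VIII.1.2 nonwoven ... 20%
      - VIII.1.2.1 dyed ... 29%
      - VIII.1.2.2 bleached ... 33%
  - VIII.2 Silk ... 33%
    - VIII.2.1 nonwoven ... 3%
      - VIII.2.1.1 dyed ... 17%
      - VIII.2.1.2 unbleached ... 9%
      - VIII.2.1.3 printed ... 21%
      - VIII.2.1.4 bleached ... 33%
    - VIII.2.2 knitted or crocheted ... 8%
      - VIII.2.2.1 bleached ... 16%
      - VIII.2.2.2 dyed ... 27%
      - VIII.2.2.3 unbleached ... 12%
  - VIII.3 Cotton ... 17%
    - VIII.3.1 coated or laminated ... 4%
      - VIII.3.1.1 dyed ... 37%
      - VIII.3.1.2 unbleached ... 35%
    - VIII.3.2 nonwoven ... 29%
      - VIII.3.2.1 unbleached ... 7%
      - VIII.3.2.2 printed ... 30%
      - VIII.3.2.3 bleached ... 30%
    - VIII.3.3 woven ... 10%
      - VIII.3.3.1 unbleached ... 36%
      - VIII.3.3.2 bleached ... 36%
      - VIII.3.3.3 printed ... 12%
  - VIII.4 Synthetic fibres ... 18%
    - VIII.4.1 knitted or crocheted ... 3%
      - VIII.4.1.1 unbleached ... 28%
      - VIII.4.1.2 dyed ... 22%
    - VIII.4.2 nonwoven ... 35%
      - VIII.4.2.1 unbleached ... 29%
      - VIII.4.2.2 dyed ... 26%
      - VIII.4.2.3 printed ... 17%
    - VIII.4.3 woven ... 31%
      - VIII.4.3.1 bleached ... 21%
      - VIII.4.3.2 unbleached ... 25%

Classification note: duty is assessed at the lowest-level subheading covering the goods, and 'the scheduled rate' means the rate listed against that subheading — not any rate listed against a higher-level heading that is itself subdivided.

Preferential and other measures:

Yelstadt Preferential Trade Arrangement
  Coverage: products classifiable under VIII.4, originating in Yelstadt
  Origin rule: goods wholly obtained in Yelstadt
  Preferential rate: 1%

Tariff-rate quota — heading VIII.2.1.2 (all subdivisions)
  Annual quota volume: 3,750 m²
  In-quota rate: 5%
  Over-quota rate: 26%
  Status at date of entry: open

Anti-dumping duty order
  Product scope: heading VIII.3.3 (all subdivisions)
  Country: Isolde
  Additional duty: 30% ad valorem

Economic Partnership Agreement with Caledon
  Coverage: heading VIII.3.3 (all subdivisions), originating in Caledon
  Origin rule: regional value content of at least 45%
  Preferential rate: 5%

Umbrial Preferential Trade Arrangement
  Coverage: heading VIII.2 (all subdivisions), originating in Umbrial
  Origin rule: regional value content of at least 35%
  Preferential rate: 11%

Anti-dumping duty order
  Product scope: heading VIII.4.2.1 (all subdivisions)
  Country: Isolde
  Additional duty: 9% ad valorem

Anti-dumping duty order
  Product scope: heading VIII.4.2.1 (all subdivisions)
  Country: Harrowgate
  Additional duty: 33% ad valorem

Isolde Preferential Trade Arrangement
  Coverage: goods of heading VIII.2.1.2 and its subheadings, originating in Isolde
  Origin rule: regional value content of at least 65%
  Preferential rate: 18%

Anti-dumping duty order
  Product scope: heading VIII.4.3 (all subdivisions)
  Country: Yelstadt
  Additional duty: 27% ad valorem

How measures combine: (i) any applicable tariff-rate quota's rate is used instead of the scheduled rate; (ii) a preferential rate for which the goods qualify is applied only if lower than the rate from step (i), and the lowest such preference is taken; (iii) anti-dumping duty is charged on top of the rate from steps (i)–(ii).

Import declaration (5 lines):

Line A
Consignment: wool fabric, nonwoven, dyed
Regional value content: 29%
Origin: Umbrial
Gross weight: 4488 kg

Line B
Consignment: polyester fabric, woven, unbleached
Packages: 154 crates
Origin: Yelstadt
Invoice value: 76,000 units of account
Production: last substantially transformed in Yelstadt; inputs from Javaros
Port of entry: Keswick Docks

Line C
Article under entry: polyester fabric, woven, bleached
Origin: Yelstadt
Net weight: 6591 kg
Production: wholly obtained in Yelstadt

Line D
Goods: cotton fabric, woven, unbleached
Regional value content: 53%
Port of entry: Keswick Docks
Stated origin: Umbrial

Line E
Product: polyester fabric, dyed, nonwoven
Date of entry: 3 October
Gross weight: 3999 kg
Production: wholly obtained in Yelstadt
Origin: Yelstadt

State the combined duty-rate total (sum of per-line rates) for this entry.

146%

Line A: wool → VIII.1; nonwoven → VIII.1.2; dyed → VIII.1.2.1. Scheduled 29%. Umbrial agreement on VIII.2: VIII.1.2.1 not covered. → 29%.
Line B: polyester → VIII.4; woven → VIII.4.3; unbleached → VIII.4.3.2. Scheduled 25%. Yelstadt agreement on VIII.4: not wholly obtained; anti-dumping (Yelstadt, VIII.4.3): +27%; total 25% + 27% = 52%. → 52%.
Line C: polyester → VIII.4; woven → VIII.4.3; bleached → VIII.4.3.1. Scheduled 21%. Yelstadt agreement on VIII.4: wholly obtained → 1% available; preferential 1%; anti-dumping (Yelstadt, VIII.4.3): +27%; total 1% + 27% = 28%. → 28%.
Line D: cotton → VIII.3; woven → VIII.3.3; unbleached → VIII.3.3.1. Scheduled 36%. Umbrial agreement on VIII.2: VIII.3.3.1 not covered. → 36%.
Line E: polyester → VIII.4; nonwoven → VIII.4.2; dyed → VIII.4.2.2. Scheduled 26%. Yelstadt agreement on VIII.4: wholly obtained → 1% available; preferential 1%. → 1%.
Sum: 29% + 52% + 28% + 36% + 1% = 146%.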